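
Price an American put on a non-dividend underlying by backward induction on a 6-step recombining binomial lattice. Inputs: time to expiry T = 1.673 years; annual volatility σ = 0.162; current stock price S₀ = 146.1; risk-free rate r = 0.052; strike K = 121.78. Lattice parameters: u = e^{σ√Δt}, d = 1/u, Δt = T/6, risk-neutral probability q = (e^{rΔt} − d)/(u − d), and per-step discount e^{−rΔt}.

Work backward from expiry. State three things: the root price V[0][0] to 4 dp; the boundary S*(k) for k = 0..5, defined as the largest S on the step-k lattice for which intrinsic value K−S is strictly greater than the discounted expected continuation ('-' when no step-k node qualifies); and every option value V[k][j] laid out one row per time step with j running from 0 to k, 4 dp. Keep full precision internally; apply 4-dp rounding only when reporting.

Δt=0.27883, u=1.08931, d=0.91801, q=0.56389, disc=e^(-rΔt)=0.98561
k=6 terminal: V=max(K-S,0) → 34.3333 18.0162 0.0000 0.0000 0.0000 0.0000 0.0000
k=5: j=0 S=95.2565 intr=26.5235 cont=24.7705 V=26.5235[EX]; j=1 S=113.0308 intr=8.7492 cont=7.7440 V=8.7492[EX]; j=2 S=134.1217 intr=0.0000 cont=0.0000 V=0.0000[hold]; j=3 S=159.1480 intr=0.0000 cont=0.0000 V=0.0000[hold]; j=4 S=188.8441 intr=0.0000 cont=0.0000 V=0.0000[hold]; j=5 S=224.0814 intr=0.0000 cont=0.0000 V=0.0000[hold]  S*(5)=113.0308
k=4: j=0 S=103.7638 intr=18.0162 cont=16.2632 V=18.0162[EX]; j=1 S=123.1255 intr=0.0000 cont=3.7607 V=3.7607[hold]; j=2 S=146.1000 intr=0.0000 cont=0.0000 V=0.0000[hold]; j=3 S=173.3614 intr=0.0000 cont=0.0000 V=0.0000[hold]; j=4 S=205.7096 intr=0.0000 cont=0.0000 V=0.0000[hold]  S*(4)=103.7638
k=3: j=0 S=113.0308 intr=8.7492 cont=9.8341 V=9.8341[hold]; j=1 S=134.1217 intr=0.0000 cont=1.6165 V=1.6165[hold]; j=2 S=159.1480 intr=0.0000 cont=0.0000 V=0.0000[hold]; j=3 S=188.8441 intr=0.0000 cont=0.0000 V=0.0000[hold]  S*(3)=-
k=2: j=0 S=123.1255 intr=0.0000 cont=5.1254 V=5.1254[hold]; j=1 S=146.1000 intr=0.0000 cont=0.6948 V=0.6948[hold]; j=2 S=173.3614 intr=0.0000 cont=0.0000 V=0.0000[hold]  S*(2)=-
k=1: j=0 S=134.1217 intr=0.0000 cont=2.5892 V=2.5892[hold]; j=1 S=159.1480 intr=0.0000 cont=0.2987 V=0.2987[hold]  S*(1)=-
k=0: j=0 S=146.1000 intr=0.0000 cont=1.2789 V=1.2789[hold]  S*(0)=-

price = 1.2789
boundary = - - - - 103.7638 113.0308
tree:
1.2789
2.5892 0.2987
5.1254 0.6948 0.0000
9.8341 1.6165 0.0000 0.0000
18.0162 3.7607 0.0000 0.0000 0.0000
26.5235 8.7492 0.0000 0.0000 0.0000 0.0000
34.3333 18.0162 0.0000 0.0000 0.0000 0.0000 0.0000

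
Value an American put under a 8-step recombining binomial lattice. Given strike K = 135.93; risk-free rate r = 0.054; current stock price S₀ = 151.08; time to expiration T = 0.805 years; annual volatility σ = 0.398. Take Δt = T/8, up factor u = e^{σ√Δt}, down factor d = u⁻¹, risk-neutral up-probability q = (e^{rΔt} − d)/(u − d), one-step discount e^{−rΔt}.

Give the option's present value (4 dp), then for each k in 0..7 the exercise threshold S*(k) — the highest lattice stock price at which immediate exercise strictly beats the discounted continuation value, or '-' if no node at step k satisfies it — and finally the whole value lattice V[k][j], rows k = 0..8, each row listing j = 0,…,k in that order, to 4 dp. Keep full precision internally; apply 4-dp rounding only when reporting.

Δt=0.10063, u=1.13457, d=0.88139, q=0.49000, disc=e^(-rΔt)=0.99458
k=8 terminal: V=max(K-S,0) → 80.9044 65.0987 44.7529 18.5629 0.0000 0.0000 0.0000 0.0000 0.0000
k=7: j=0 S=62.4303 intr=73.4997 cont=72.7631 V=73.4997[EX]; j=1 S=80.3629 intr=55.5671 cont=54.8305 V=55.5671[EX]; j=2 S=103.4466 intr=32.4834 cont=31.7468 V=32.4834[EX]; j=3 S=133.1609 intr=2.7691 cont=9.4158 V=9.4158[hold]; j=4 S=171.4104 intr=0.0000 cont=0.0000 V=0.0000[hold]; j=5 S=220.6469 intr=0.0000 cont=0.0000 V=0.0000[hold]; j=6 S=284.0261 intr=0.0000 cont=0.0000 V=0.0000[hold]; j=7 S=365.6106 intr=0.0000 cont=0.0000 V=0.0000[hold]  S*(7)=103.4466
k=6: j=0 S=70.8313 intr=65.0987 cont=64.3621 V=65.0987[EX]; j=1 S=91.1771 intr=44.7529 cont=44.0163 V=44.7529[EX]; j=2 S=117.3671 intr=18.5629 cont=21.0655 V=21.0655[hold]; j=3 S=151.0800 intr=0.0000 cont=4.7760 V=4.7760[hold]; j=4 S=194.4767 intr=0.0000 cont=0.0000 V=0.0000[hold]; j=5 S=250.3387 intr=0.0000 cont=0.0000 V=0.0000[hold]; j=6 S=322.2468 intr=0.0000 cont=0.0000 V=0.0000[hold]  S*(6)=91.1771
k=5: j=0 S=80.3629 intr=55.5671 cont=54.8305 V=55.5671[EX]; j=1 S=103.4466 intr=32.4834 cont=32.9664 V=32.9664[hold]; j=2 S=133.1609 intr=2.7691 cont=13.0127 V=13.0127[hold]; j=3 S=171.4104 intr=0.0000 cont=2.4226 V=2.4226[hold]; j=4 S=220.6469 intr=0.0000 cont=0.0000 V=0.0000[hold]; j=5 S=284.0261 intr=0.0000 cont=0.0000 V=0.0000[hold]  S*(5)=80.3629
k=4: j=0 S=91.1771 intr=44.7529 cont=44.2517 V=44.7529[EX]; j=1 S=117.3671 intr=18.5629 cont=23.0635 V=23.0635[hold]; j=2 S=151.0800 intr=0.0000 cont=7.7812 V=7.7812[hold]; j=3 S=194.4767 intr=0.0000 cont=1.2288 V=1.2288[hold]; j=4 S=250.3387 intr=0.0000 cont=0.0000 V=0.0000[hold]  S*(4)=91.1771
k=3: j=0 S=103.4466 intr=32.4834 cont=33.9401 V=33.9401[hold]; j=1 S=133.1609 intr=2.7691 cont=15.4907 V=15.4907[hold]; j=2 S=171.4104 intr=0.0000 cont=4.5457 V=4.5457[hold]; j=3 S=220.6469 intr=0.0000 cont=0.6233 V=0.6233[hold]  S*(3)=-
k=2: j=0 S=117.3671 intr=18.5629 cont=24.7650 V=24.7650[hold]; j=1 S=151.0800 intr=0.0000 cont=10.0728 V=10.0728[hold]; j=2 S=194.4767 intr=0.0000 cont=2.6095 V=2.6095[hold]  S*(2)=-
k=1: j=0 S=133.1609 intr=2.7691 cont=17.4706 V=17.4706[hold]; j=1 S=171.4104 intr=0.0000 cont=6.3810 V=6.3810[hold]  S*(1)=-
k=0: j=0 S=151.0800 intr=0.0000 cont=11.9715 V=11.9715[hold]  S*(0)=-

price = 11.9715
boundary = - - - - 91.1771 80.3629 91.1771 103.4466
tree:
11.9715
17.4706 6.3810
24.7650 10.0728 2.6095
33.9401 15.4907 4.5457 0.6233
44.7529 23.0635 7.7812 1.2288 0.0000
55.5671 32.9664 13.0127 2.4226 0.0000 0.0000
65.0987 44.7529 21.0655 4.7760 0.0000 0.0000 0.0000
73.4997 55.5671 32.4834 9.4158 0.0000 0.0000 0.0000 0.0000
80.9044 65.0987 44.7529 18.5629 0.0000 0.0000 0.0000 0.0000 0.0000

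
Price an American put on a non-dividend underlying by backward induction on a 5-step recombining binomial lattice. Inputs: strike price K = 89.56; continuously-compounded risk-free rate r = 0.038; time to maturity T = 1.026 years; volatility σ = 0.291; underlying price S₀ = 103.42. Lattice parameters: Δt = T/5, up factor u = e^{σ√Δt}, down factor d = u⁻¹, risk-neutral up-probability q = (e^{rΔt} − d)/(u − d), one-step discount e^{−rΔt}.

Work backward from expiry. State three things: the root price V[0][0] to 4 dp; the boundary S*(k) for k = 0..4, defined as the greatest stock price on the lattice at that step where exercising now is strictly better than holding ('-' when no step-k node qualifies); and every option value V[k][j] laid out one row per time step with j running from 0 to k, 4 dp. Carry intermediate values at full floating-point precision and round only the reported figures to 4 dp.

Δt=0.20520  u=1.14090  d=0.87650  q=0.49670  discount=0.99223
step 5 (expiry): payoffs max(K−S,0) = 36.0591 19.9201 0.0000 0.0000 0.0000 0.0000
step 4: (k=4,j=0): S=61.0393, (K−S)⁺=28.5207, hold=27.8251 ⇒ V=28.5207 exercise | (k=4,j=1): S=79.4524, (K−S)⁺=10.1076, hold=9.9479 ⇒ V=10.1076 exercise | (k=4,j=2): S=103.4200, (K−S)⁺=0.0000, hold=0.0000 ⇒ V=0.0000 continue | (k=4,j=3): S=134.6177, (K−S)⁺=0.0000, hold=0.0000 ⇒ V=0.0000 continue | (k=4,j=4): S=175.2264, (K−S)⁺=0.0000, hold=0.0000 ⇒ V=0.0000 continue  boundary S*=79.4524
step 3: (k=3,j=0): S=69.6399, (K−S)⁺=19.9201, hold=19.2244 ⇒ V=19.9201 exercise | (k=3,j=1): S=90.6475, (K−S)⁺=0.0000, hold=5.0476 ⇒ V=5.0476 continue | (k=3,j=2): S=117.9922, (K−S)⁺=0.0000, hold=0.0000 ⇒ V=0.0000 continue | (k=3,j=3): S=153.5857, (K−S)⁺=0.0000, hold=0.0000 ⇒ V=0.0000 continue  boundary S*=69.6399
step 2: (k=2,j=0): S=79.4524, (K−S)⁺=10.1076, hold=12.4356 ⇒ V=12.4356 continue | (k=2,j=1): S=103.4200, (K−S)⁺=0.0000, hold=2.5208 ⇒ V=2.5208 continue | (k=2,j=2): S=134.6177, (K−S)⁺=0.0000, hold=0.0000 ⇒ V=0.0000 continue  boundary S*=-
step 1: (k=1,j=0): S=90.6475, (K−S)⁺=0.0000, hold=7.4526 ⇒ V=7.4526 continue | (k=1,j=1): S=117.9922, (K−S)⁺=0.0000, hold=1.2588 ⇒ V=1.2588 continue  boundary S*=-
step 0: (k=0,j=0): S=103.4200, (K−S)⁺=0.0000, hold=4.3422 ⇒ V=4.3422 continue  boundary S*=-

price = 4.3422
boundary = - - - 69.6399 79.4524
tree:
4.3422
7.4526 1.2588
12.4356 2.5208 0.0000
19.9201 5.0476 0.0000 0.0000
28.5207 10.1076 0.0000 0.0000 0.0000
36.0591 19.9201 0.0000 0.0000 0.0000 0.0000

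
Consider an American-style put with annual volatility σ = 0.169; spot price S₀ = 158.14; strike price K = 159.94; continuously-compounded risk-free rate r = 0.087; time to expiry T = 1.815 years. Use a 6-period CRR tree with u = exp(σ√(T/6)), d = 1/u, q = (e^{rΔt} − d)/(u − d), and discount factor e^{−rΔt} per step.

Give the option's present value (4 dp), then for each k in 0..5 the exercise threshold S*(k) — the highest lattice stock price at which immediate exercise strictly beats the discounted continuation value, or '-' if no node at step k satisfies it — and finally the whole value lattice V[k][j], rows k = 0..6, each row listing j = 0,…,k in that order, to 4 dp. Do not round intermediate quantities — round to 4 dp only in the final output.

price = 7.8575
boundary = - 144.1033 131.3126 144.1033 131.3126 144.1033
tree:
7.8575
15.8367 3.3055
28.6274 7.3513 0.9682
40.2828 15.8367 2.4671 0.0913
50.9037 28.6274 6.2636 0.2466 0.0000
60.5819 40.2828 15.8367 0.6662 0.0000 0.0000
69.4010 50.9037 28.6274 1.8000 0.0000 0.0000 0.0000

Δt=0.30250  u=1.09741  d=0.91124  q=0.62002  discount=0.97403
step 6 (expiry): payoffs max(K−S,0) = 69.4010 50.9037 28.6274 1.8000 0.0000 0.0000 0.0000
step 5: (k=5,j=0): S=99.3581, (K−S)⁺=60.5819, hold=56.4276 ⇒ V=60.5819 exercise | (k=5,j=1): S=119.6572, (K−S)⁺=40.2828, hold=36.1285 ⇒ V=40.2828 exercise | (k=5,j=2): S=144.1033, (K−S)⁺=15.8367, hold=11.6823 ⇒ V=15.8367 exercise | (k=5,j=3): S=173.5439, (K−S)⁺=0.0000, hold=0.6662 ⇒ V=0.6662 continue | (k=5,j=4): S=208.9993, (K−S)⁺=0.0000, hold=0.0000 ⇒ V=0.0000 continue | (k=5,j=5): S=251.6982, (K−S)⁺=0.0000, hold=0.0000 ⇒ V=0.0000 continue  boundary S*=144.1033
step 4: (k=4,j=0): S=109.0363, (K−S)⁺=50.9037, hold=46.7494 ⇒ V=50.9037 exercise | (k=4,j=1): S=131.3126, (K−S)⁺=28.6274, hold=24.4731 ⇒ V=28.6274 exercise | (k=4,j=2): S=158.1400, (K−S)⁺=1.8000, hold=6.2636 ⇒ V=6.2636 continue | (k=4,j=3): S=190.4483, (K−S)⁺=0.0000, hold=0.2466 ⇒ V=0.2466 continue | (k=4,j=4): S=229.3572, (K−S)⁺=0.0000, hold=0.0000 ⇒ V=0.0000 continue  boundary S*=131.3126
step 3: (k=3,j=0): S=119.6572, (K−S)⁺=40.2828, hold=36.1285 ⇒ V=40.2828 exercise | (k=3,j=1): S=144.1033, (K−S)⁺=15.8367, hold=14.3780 ⇒ V=15.8367 exercise | (k=3,j=2): S=173.5439, (K−S)⁺=0.0000, hold=2.4671 ⇒ V=2.4671 continue | (k=3,j=3): S=208.9993, (K−S)⁺=0.0000, hold=0.0913 ⇒ V=0.0913 continue  boundary S*=144.1033
step 2: (k=2,j=0): S=131.3126, (K−S)⁺=28.6274, hold=24.4731 ⇒ V=28.6274 exercise | (k=2,j=1): S=158.1400, (K−S)⁺=1.8000, hold=7.3513 ⇒ V=7.3513 continue | (k=2,j=2): S=190.4483, (K−S)⁺=0.0000, hold=0.9682 ⇒ V=0.9682 continue  boundary S*=131.3126
step 1: (k=1,j=0): S=144.1033, (K−S)⁺=15.8367, hold=15.0348 ⇒ V=15.8367 exercise | (k=1,j=1): S=173.5439, (K−S)⁺=0.0000, hold=3.3055 ⇒ V=3.3055 continue  boundary S*=144.1033
step 0: (k=0,j=0): S=158.1400, (K−S)⁺=1.8000, hold=7.8575 ⇒ V=7.8575 continue  boundary S*=-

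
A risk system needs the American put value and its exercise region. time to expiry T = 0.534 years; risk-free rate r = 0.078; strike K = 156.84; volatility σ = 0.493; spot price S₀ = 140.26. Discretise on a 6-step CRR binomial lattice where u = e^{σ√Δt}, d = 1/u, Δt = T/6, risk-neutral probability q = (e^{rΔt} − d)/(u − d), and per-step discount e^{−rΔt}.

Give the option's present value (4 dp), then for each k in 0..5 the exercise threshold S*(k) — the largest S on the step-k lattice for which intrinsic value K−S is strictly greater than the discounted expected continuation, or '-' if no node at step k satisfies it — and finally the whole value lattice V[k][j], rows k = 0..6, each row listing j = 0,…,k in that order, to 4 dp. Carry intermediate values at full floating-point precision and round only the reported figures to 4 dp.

Δt=0.08900, u=1.15844, d=0.86323, q=0.48689, disc=e^(-rΔt)=0.99308
k=6 terminal: V=max(K-S,0) → 98.8053 78.9581 52.3234 16.5800 0.0000 0.0000 0.0000
k=5: j=0 S=67.2299 intr=89.6101 cont=88.5251 V=89.6101[EX]; j=1 S=90.2217 intr=66.6183 cont=65.5333 V=66.6183[EX]; j=2 S=121.0764 intr=35.7636 cont=34.6786 V=35.7636[EX]; j=3 S=162.4831 intr=0.0000 cont=8.4484 V=8.4484[hold]; j=4 S=218.0503 intr=0.0000 cont=0.0000 V=0.0000[hold]; j=5 S=292.6209 intr=0.0000 cont=0.0000 V=0.0000[hold]  S*(5)=121.0764
k=4: j=0 S=77.8819 intr=78.9581 cont=77.8731 V=78.9581[EX]; j=1 S=104.5166 intr=52.3234 cont=51.2384 V=52.3234[EX]; j=2 S=140.2600 intr=16.5800 cont=22.3086 V=22.3086[hold]; j=3 S=188.2272 intr=0.0000 cont=4.3050 V=4.3050[hold]; j=4 S=252.5987 intr=0.0000 cont=0.0000 V=0.0000[hold]  S*(4)=104.5166
k=3: j=0 S=90.2217 intr=66.6183 cont=65.5333 V=66.6183[EX]; j=1 S=121.0764 intr=35.7636 cont=37.4485 V=37.4485[hold]; j=2 S=162.4831 intr=0.0000 cont=13.4490 V=13.4490[hold]; j=3 S=218.0503 intr=0.0000 cont=2.1936 V=2.1936[hold]  S*(3)=90.2217
k=2: j=0 S=104.5166 intr=52.3234 cont=52.0531 V=52.3234[EX]; j=1 S=140.2600 intr=16.5800 cont=25.5851 V=25.5851[hold]; j=2 S=188.2272 intr=0.0000 cont=7.9137 V=7.9137[hold]  S*(2)=104.5166
k=1: j=0 S=121.0764 intr=35.7636 cont=39.0328 V=39.0328[hold]; j=1 S=162.4831 intr=0.0000 cont=16.8635 V=16.8635[hold]  S*(1)=-
k=0: j=0 S=140.2600 intr=16.5800 cont=28.0433 V=28.0433[hold]  S*(0)=-

price = 28.0433
boundary = - - 104.5166 90.2217 104.5166 121.0764
tree:
28.0433
39.0328 16.8635
52.3234 25.5851 7.9137
66.6183 37.4485 13.4490 2.1936
78.9581 52.3234 22.3086 4.3050 0.0000
89.6101 66.6183 35.7636 8.4484 0.0000 0.0000
98.8053 78.9581 52.3234 16.5800 0.0000 0.0000 0.0000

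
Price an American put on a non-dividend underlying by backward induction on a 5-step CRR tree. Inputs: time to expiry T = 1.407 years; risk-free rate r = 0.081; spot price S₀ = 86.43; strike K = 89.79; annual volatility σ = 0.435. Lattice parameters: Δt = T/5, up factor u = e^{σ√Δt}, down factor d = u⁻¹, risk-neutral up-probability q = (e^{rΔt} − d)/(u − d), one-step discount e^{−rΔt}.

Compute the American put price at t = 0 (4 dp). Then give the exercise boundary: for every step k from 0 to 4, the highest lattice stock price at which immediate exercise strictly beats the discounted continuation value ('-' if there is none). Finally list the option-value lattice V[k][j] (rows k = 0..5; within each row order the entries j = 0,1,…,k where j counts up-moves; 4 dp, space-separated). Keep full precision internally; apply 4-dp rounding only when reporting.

Δt=0.28140  u=1.25955  d=0.79393  q=0.49208  discount=0.97746
step 5 (expiry): payoffs max(K−S,0) = 62.5262 46.5369 21.1703 0.0000 0.0000 0.0000
step 4: (k=4,j=0): S=34.3401, (K−S)⁺=55.4499, hold=53.4264 ⇒ V=55.4499 exercise | (k=4,j=1): S=54.4795, (K−S)⁺=35.3105, hold=33.2870 ⇒ V=35.3105 exercise | (k=4,j=2): S=86.4300, (K−S)⁺=3.3600, hold=10.5105 ⇒ V=10.5105 continue | (k=4,j=3): S=137.1184, (K−S)⁺=0.0000, hold=0.0000 ⇒ V=0.0000 continue | (k=4,j=4): S=217.5340, (K−S)⁺=0.0000, hold=0.0000 ⇒ V=0.0000 continue  boundary S*=54.4795
step 3: (k=3,j=0): S=43.2531, (K−S)⁺=46.5369, hold=44.5134 ⇒ V=46.5369 exercise | (k=3,j=1): S=68.6197, (K−S)⁺=21.1703, hold=22.5861 ⇒ V=22.5861 continue | (k=3,j=2): S=108.8630, (K−S)⁺=0.0000, hold=5.2182 ⇒ V=5.2182 continue | (k=3,j=3): S=172.7076, (K−S)⁺=0.0000, hold=0.0000 ⇒ V=0.0000 continue  boundary S*=43.2531
step 2: (k=2,j=0): S=54.4795, (K−S)⁺=35.3105, hold=33.9680 ⇒ V=35.3105 exercise | (k=2,j=1): S=86.4300, (K−S)⁺=3.3600, hold=13.7233 ⇒ V=13.7233 continue | (k=2,j=2): S=137.1184, (K−S)⁺=0.0000, hold=2.5907 ⇒ V=2.5907 continue  boundary S*=54.4795
step 1: (k=1,j=0): S=68.6197, (K−S)⁺=21.1703, hold=24.1315 ⇒ V=24.1315 continue | (k=1,j=1): S=108.8630, (K−S)⁺=0.0000, hold=8.0593 ⇒ V=8.0593 continue  boundary S*=-
step 0: (k=0,j=0): S=86.4300, (K−S)⁺=3.3600, hold=15.8571 ⇒ V=15.8571 continue  boundary S*=-

price = 15.8571
boundary = - - 54.4795 43.2531 54.4795
tree:
15.8571
24.1315 8.0593
35.3105 13.7233 2.5907
46.5369 22.5861 5.2182 0.0000
55.4499 35.3105 10.5105 0.0000 0.0000
62.5262 46.5369 21.1703 0.0000 0.0000 0.0000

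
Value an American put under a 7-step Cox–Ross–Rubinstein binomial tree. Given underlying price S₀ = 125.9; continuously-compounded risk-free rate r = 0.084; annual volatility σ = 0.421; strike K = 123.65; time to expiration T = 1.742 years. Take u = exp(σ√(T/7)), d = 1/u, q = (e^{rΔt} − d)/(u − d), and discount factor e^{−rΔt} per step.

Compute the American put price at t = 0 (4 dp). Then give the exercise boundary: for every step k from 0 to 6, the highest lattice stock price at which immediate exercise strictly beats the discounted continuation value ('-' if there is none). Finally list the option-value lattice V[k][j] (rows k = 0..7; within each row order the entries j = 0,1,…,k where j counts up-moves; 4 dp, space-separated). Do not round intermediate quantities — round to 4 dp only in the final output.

price = 19.6277
boundary = - - - 67.0496 82.7192 67.0496 82.7192
tree:
19.6277
28.9137 11.0856
41.2237 17.7130 4.8652
56.6004 27.4493 8.6352 1.2656
69.3016 40.9308 15.0034 2.5723 0.0000
79.5969 56.6004 25.3164 5.2283 0.0000 0.0000
87.9419 69.3016 40.9308 10.6268 0.0000 0.0000 0.0000
94.7061 79.5969 56.6004 21.5993 0.0000 0.0000 0.0000 0.0000

Δt=0.24886, u=1.23370, d=0.81057, q=0.49761, disc=e^(-rΔt)=0.97931
k=7 terminal: V=max(K-S,0) → 94.7061 79.5969 56.6004 21.5993 0.0000 0.0000 0.0000 0.0000
k=6: j=0 S=35.7081 intr=87.9419 cont=85.3839 V=87.9419[EX]; j=1 S=54.3484 intr=69.3016 cont=66.7437 V=69.3016[EX]; j=2 S=82.7192 intr=40.9308 cont=38.3729 V=40.9308[EX]; j=3 S=125.9000 intr=0.0000 cont=10.6268 V=10.6268[hold]; j=4 S=191.6220 intr=0.0000 cont=0.0000 V=0.0000[hold]; j=5 S=291.6520 intr=0.0000 cont=0.0000 V=0.0000[hold]; j=6 S=443.8993 intr=0.0000 cont=0.0000 V=0.0000[hold]  S*(6)=82.7192
k=5: j=0 S=44.0531 intr=79.5969 cont=77.0389 V=79.5969[EX]; j=1 S=67.0496 intr=56.6004 cont=54.0424 V=56.6004[EX]; j=2 S=102.0507 intr=21.5993 cont=25.3164 V=25.3164[hold]; j=3 S=155.3229 intr=0.0000 cont=5.2283 V=5.2283[hold]; j=4 S=236.4042 intr=0.0000 cont=0.0000 V=0.0000[hold]; j=5 S=359.8112 intr=0.0000 cont=0.0000 V=0.0000[hold]  S*(5)=67.0496
k=4: j=0 S=54.3484 intr=69.3016 cont=66.7437 V=69.3016[EX]; j=1 S=82.7192 intr=40.9308 cont=40.1843 V=40.9308[EX]; j=2 S=125.9000 intr=0.0000 cont=15.0034 V=15.0034[hold]; j=3 S=191.6220 intr=0.0000 cont=2.5723 V=2.5723[hold]; j=4 S=291.6520 intr=0.0000 cont=0.0000 V=0.0000[hold]  S*(4)=82.7192
k=3: j=0 S=67.0496 intr=56.6004 cont=54.0424 V=56.6004[EX]; j=1 S=102.0507 intr=21.5993 cont=27.4493 V=27.4493[hold]; j=2 S=155.3229 intr=0.0000 cont=8.6352 V=8.6352[hold]; j=3 S=236.4042 intr=0.0000 cont=1.2656 V=1.2656[hold]  S*(3)=67.0496
k=2: j=0 S=82.7192 intr=40.9308 cont=41.2237 V=41.2237[hold]; j=1 S=125.9000 intr=0.0000 cont=17.7130 V=17.7130[hold]; j=2 S=191.6220 intr=0.0000 cont=4.8652 V=4.8652[hold]  S*(2)=-
k=1: j=0 S=102.0507 intr=21.5993 cont=28.9137 V=28.9137[hold]; j=1 S=155.3229 intr=0.0000 cont=11.0856 V=11.0856[hold]  S*(1)=-
k=0: j=0 S=125.9000 intr=0.0000 cont=19.6277 V=19.6277[hold]  S*(0)=-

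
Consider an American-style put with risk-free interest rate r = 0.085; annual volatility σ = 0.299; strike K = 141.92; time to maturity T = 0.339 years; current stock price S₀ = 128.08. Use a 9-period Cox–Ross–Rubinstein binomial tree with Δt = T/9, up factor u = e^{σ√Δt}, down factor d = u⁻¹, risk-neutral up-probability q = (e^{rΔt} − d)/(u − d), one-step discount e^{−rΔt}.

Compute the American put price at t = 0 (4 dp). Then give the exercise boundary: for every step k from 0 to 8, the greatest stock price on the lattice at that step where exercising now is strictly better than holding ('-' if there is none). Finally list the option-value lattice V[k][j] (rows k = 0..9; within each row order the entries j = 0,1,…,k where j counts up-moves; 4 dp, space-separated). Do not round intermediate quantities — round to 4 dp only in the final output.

price = 16.1073
boundary = - - 114.0453 107.6157 114.0453 120.8591 114.0453 120.8591 128.0800
tree:
16.1073
21.5037 11.0873
27.8747 15.5928 6.8813
34.3043 21.2259 10.3450 3.6376
40.3715 27.8747 15.0495 5.9456 1.4702
46.0966 34.3043 21.0609 9.4394 2.6676 0.3433
51.4989 40.3715 27.8747 14.4427 4.7509 0.7074 0.0000
56.5967 46.0966 34.3043 21.0609 8.2530 1.4575 0.0000 0.0000
61.4070 51.4989 40.3715 27.8747 13.8400 3.0031 0.0000 0.0000 0.0000
65.9462 56.5967 46.0966 34.3043 21.0609 6.1877 0.0000 0.0000 0.0000 0.0000

params: Δt=0.03767 u=1.05975 d=0.94362 q=0.51311 e^(-rΔt)=0.99680
t_9 payoffs: 65.9462 56.5967 46.0966 34.3043 21.0609 6.1877 0.0000 0.0000 0.0000 0.0000
t_8: node(8,0) S=80.5130 payoff=61.4070 vs cont=60.9534 → 61.4070 [stop]  node(8,1) S=90.4211 payoff=51.4989 vs cont=51.0453 → 51.4989 [stop]  node(8,2) S=101.5485 payoff=40.3715 vs cont=39.9178 → 40.3715 [stop]  node(8,3) S=114.0453 payoff=27.8747 vs cont=27.4210 → 27.8747 [stop]  node(8,4) S=128.0800 payoff=13.8400 vs cont=13.3863 → 13.8400 [stop]  node(8,5) S=143.8418 payoff=0.0000 vs cont=3.0031 → 3.0031 [wait]  node(8,6) S=161.5434 payoff=0.0000 vs cont=0.0000 → 0.0000 [wait]  node(8,7) S=181.4233 payoff=0.0000 vs cont=0.0000 → 0.0000 [wait]  node(8,8) S=203.7497 payoff=0.0000 vs cont=0.0000 → 0.0000 [wait]  ⇒ S*(8)=128.0800
t_7: node(7,0) S=85.3233 payoff=56.5967 vs cont=56.1430 → 56.5967 [stop]  node(7,1) S=95.8234 payoff=46.0966 vs cont=45.6429 → 46.0966 [stop]  node(7,2) S=107.6157 payoff=34.3043 vs cont=33.8507 → 34.3043 [stop]  node(7,3) S=120.8591 payoff=21.0609 vs cont=20.6072 → 21.0609 [stop]  node(7,4) S=135.7323 payoff=6.1877 vs cont=8.2530 → 8.2530 [wait]  node(7,5) S=152.4359 payoff=0.0000 vs cont=1.4575 → 1.4575 [wait]  node(7,6) S=171.1950 payoff=0.0000 vs cont=0.0000 → 0.0000 [wait]  node(7,7) S=192.2627 payoff=0.0000 vs cont=0.0000 → 0.0000 [wait]  ⇒ S*(7)=120.8591
t_6: node(6,0) S=90.4211 payoff=51.4989 vs cont=51.0453 → 51.4989 [stop]  node(6,1) S=101.5485 payoff=40.3715 vs cont=39.9178 → 40.3715 [stop]  node(6,2) S=114.0453 payoff=27.8747 vs cont=27.4210 → 27.8747 [stop]  node(6,3) S=128.0800 payoff=13.8400 vs cont=14.4427 → 14.4427 [wait]  node(6,4) S=143.8418 payoff=0.0000 vs cont=4.7509 → 4.7509 [wait]  node(6,5) S=161.5434 payoff=0.0000 vs cont=0.7074 → 0.7074 [wait]  node(6,6) S=181.4233 payoff=0.0000 vs cont=0.0000 → 0.0000 [wait]  ⇒ S*(6)=114.0453
t_5: node(5,0) S=95.8234 payoff=46.0966 vs cont=45.6429 → 46.0966 [stop]  node(5,1) S=107.6157 payoff=34.3043 vs cont=33.8507 → 34.3043 [stop]  node(5,2) S=120.8591 payoff=21.0609 vs cont=20.9155 → 21.0609 [stop]  node(5,3) S=135.7323 payoff=6.1877 vs cont=9.4394 → 9.4394 [wait]  node(5,4) S=152.4359 payoff=0.0000 vs cont=2.6676 → 2.6676 [wait]  node(5,5) S=171.1950 payoff=0.0000 vs cont=0.3433 → 0.3433 [wait]  ⇒ S*(5)=120.8591
t_4: node(4,0) S=101.5485 payoff=40.3715 vs cont=39.9178 → 40.3715 [stop]  node(4,1) S=114.0453 payoff=27.8747 vs cont=27.4210 → 27.8747 [stop]  node(4,2) S=128.0800 payoff=13.8400 vs cont=15.0495 → 15.0495 [wait]  node(4,3) S=143.8418 payoff=0.0000 vs cont=5.9456 → 5.9456 [wait]  node(4,4) S=161.5434 payoff=0.0000 vs cont=1.4702 → 1.4702 [wait]  ⇒ S*(4)=114.0453
t_3: node(3,0) S=107.6157 payoff=34.3043 vs cont=33.8507 → 34.3043 [stop]  node(3,1) S=120.8591 payoff=21.0609 vs cont=21.2259 → 21.2259 [wait]  node(3,2) S=135.7323 payoff=6.1877 vs cont=10.3450 → 10.3450 [wait]  node(3,3) S=152.4359 payoff=0.0000 vs cont=3.6376 → 3.6376 [wait]  ⇒ S*(3)=107.6157
t_2: node(2,0) S=114.0453 payoff=27.8747 vs cont=27.5054 → 27.8747 [stop]  node(2,1) S=128.0800 payoff=13.8400 vs cont=15.5928 → 15.5928 [wait]  node(2,2) S=143.8418 payoff=0.0000 vs cont=6.8813 → 6.8813 [wait]  ⇒ S*(2)=114.0453
t_1: node(1,0) S=120.8591 payoff=21.0609 vs cont=21.5037 → 21.5037 [wait]  node(1,1) S=135.7323 payoff=6.1877 vs cont=11.0873 → 11.0873 [wait]  ⇒ S*(1)=-
t_0: node(0,0) S=128.0800 payoff=13.8400 vs cont=16.1073 → 16.1073 [wait]  ⇒ S*(0)=-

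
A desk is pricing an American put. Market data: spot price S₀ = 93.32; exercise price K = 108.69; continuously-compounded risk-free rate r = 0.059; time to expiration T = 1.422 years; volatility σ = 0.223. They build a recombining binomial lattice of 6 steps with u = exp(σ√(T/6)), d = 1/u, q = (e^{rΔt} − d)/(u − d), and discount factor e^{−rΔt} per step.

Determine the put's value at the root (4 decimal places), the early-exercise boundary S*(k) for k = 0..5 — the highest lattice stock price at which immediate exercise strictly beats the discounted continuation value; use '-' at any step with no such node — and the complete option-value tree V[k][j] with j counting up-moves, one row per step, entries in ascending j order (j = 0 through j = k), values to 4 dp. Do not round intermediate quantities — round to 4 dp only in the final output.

price = 16.5855
boundary = - 83.7195 75.1067 83.7195 93.3200 83.7195
tree:
16.5855
24.9705 9.8082
33.5833 15.9992 4.7404
41.3100 24.9705 8.7023 1.4571
48.2419 33.5833 15.3700 3.1955 0.0000
54.4606 41.3100 24.9705 7.0082 0.0000 0.0000
60.0396 48.2419 33.5833 15.3700 0.0000 0.0000 0.0000

Δt=0.23700  u=1.11467  d=0.89712  q=0.53761  discount=0.98611
step 6 (expiry): payoffs max(K−S,0) = 60.0396 48.2419 33.5833 15.3700 0.0000 0.0000 0.0000
step 5: (k=5,j=0): S=54.2294, (K−S)⁺=54.4606, hold=52.9514 ⇒ V=54.4606 exercise | (k=5,j=1): S=67.3800, (K−S)⁺=41.3100, hold=39.8008 ⇒ V=41.3100 exercise | (k=5,j=2): S=83.7195, (K−S)⁺=24.9705, hold=23.4612 ⇒ V=24.9705 exercise | (k=5,j=3): S=104.0214, (K−S)⁺=4.6686, hold=7.0082 ⇒ V=7.0082 continue | (k=5,j=4): S=129.2465, (K−S)⁺=0.0000, hold=0.0000 ⇒ V=0.0000 continue | (k=5,j=5): S=160.5886, (K−S)⁺=0.0000, hold=0.0000 ⇒ V=0.0000 continue  boundary S*=83.7195
step 4: (k=4,j=0): S=60.4481, (K−S)⁺=48.2419, hold=46.7327 ⇒ V=48.2419 exercise | (k=4,j=1): S=75.1067, (K−S)⁺=33.5833, hold=32.0741 ⇒ V=33.5833 exercise | (k=4,j=2): S=93.3200, (K−S)⁺=15.3700, hold=15.1011 ⇒ V=15.3700 exercise | (k=4,j=3): S=115.9500, (K−S)⁺=0.0000, hold=3.1955 ⇒ V=3.1955 continue | (k=4,j=4): S=144.0677, (K−S)⁺=0.0000, hold=0.0000 ⇒ V=0.0000 continue  boundary S*=93.3200
step 3: (k=3,j=0): S=67.3800, (K−S)⁺=41.3100, hold=39.8008 ⇒ V=41.3100 exercise | (k=3,j=1): S=83.7195, (K−S)⁺=24.9705, hold=23.4612 ⇒ V=24.9705 exercise | (k=3,j=2): S=104.0214, (K−S)⁺=4.6686, hold=8.7023 ⇒ V=8.7023 continue | (k=3,j=3): S=129.2465, (K−S)⁺=0.0000, hold=1.4571 ⇒ V=1.4571 continue  boundary S*=83.7195
step 2: (k=2,j=0): S=75.1067, (K−S)⁺=33.5833, hold=32.0741 ⇒ V=33.5833 exercise | (k=2,j=1): S=93.3200, (K−S)⁺=15.3700, hold=15.9992 ⇒ V=15.9992 continue | (k=2,j=2): S=115.9500, (K−S)⁺=0.0000, hold=4.7404 ⇒ V=4.7404 continue  boundary S*=75.1067
step 1: (k=1,j=0): S=83.7195, (K−S)⁺=24.9705, hold=23.7948 ⇒ V=24.9705 exercise | (k=1,j=1): S=104.0214, (K−S)⁺=4.6686, hold=9.8082 ⇒ V=9.8082 continue  boundary S*=83.7195
step 0: (k=0,j=0): S=93.3200, (K−S)⁺=15.3700, hold=16.5855 ⇒ V=16.5855 continue  boundary S*=-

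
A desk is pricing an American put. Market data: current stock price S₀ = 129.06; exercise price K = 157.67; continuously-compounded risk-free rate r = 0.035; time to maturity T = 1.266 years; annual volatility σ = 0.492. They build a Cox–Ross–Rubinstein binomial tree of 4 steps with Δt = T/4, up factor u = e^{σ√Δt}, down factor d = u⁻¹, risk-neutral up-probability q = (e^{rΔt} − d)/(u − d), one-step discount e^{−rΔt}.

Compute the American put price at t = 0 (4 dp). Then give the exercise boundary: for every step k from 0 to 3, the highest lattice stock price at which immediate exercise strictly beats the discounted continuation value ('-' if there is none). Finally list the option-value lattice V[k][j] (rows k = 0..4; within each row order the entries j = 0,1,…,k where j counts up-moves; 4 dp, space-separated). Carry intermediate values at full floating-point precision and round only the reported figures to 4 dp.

price = 45.3603
boundary = - - 74.1949 97.8550
tree:
45.3603
62.8916 25.1490
83.4751 39.3992 8.4308
101.4145 59.8150 15.5308 0.0000
115.0163 83.4751 28.6100 0.0000 0.0000

Δt=0.31650  u=1.31889  d=0.75821  q=0.45111  discount=0.98898
step 4 (expiry): payoffs max(K−S,0) = 115.0163 83.4751 28.6100 0.0000 0.0000
step 3: (k=3,j=0): S=56.2555, (K−S)⁺=101.4145, hold=99.6775 ⇒ V=101.4145 exercise | (k=3,j=1): S=97.8550, (K−S)⁺=59.8150, hold=58.0781 ⇒ V=59.8150 exercise | (k=3,j=2): S=170.2160, (K−S)⁺=0.0000, hold=15.5308 ⇒ V=15.5308 continue | (k=3,j=3): S=296.0861, (K−S)⁺=0.0000, hold=0.0000 ⇒ V=0.0000 continue  boundary S*=97.8550
step 2: (k=2,j=0): S=74.1949, (K−S)⁺=83.4751, hold=81.7381 ⇒ V=83.4751 exercise | (k=2,j=1): S=129.0600, (K−S)⁺=28.6100, hold=39.3992 ⇒ V=39.3992 continue | (k=2,j=2): S=224.4963, (K−S)⁺=0.0000, hold=8.4308 ⇒ V=8.4308 continue  boundary S*=74.1949
step 1: (k=1,j=0): S=97.8550, (K−S)⁺=59.8150, hold=62.8916 ⇒ V=62.8916 continue | (k=1,j=1): S=170.2160, (K−S)⁺=0.0000, hold=25.1490 ⇒ V=25.1490 continue  boundary S*=-
step 0: (k=0,j=0): S=129.0600, (K−S)⁺=28.6100, hold=45.3603 ⇒ V=45.3603 continue  boundary S*=-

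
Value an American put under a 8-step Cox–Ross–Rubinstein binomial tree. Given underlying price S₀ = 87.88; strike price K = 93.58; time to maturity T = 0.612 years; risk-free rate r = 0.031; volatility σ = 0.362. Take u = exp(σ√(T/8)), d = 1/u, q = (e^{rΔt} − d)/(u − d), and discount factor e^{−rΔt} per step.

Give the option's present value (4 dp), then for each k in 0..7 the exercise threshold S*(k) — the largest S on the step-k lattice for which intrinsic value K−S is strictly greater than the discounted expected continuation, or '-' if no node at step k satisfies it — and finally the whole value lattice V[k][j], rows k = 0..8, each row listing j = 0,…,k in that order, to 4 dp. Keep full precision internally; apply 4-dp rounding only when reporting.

price = 12.6792
boundary = - - - 65.0788 58.8785 65.0788 71.9322 79.5072
tree:
12.6792
17.1536 8.0245
22.4963 11.6055 4.2889
28.5012 16.2762 6.7386 1.7275
34.7015 22.0077 10.3139 3.0027 0.3916
40.3112 28.5012 15.2702 5.1396 0.7649 0.0000
45.3864 34.7015 21.6478 8.6219 1.4940 0.0000 0.0000
49.9780 40.3112 28.5012 14.0728 2.9182 0.0000 0.0000 0.0000
54.1322 45.3864 34.7015 21.6478 5.7000 0.0000 0.0000 0.0000 0.0000

Δt=0.07650  u=1.10531  d=0.90472  q=0.48683  discount=0.99763
step 8 (expiry): payoffs max(K−S,0) = 54.1322 45.3864 34.7015 21.6478 5.7000 0.0000 0.0000 0.0000 0.0000
step 7: (k=7,j=0): S=43.6020, (K−S)⁺=49.9780, hold=49.7564 ⇒ V=49.9780 exercise | (k=7,j=1): S=53.2688, (K−S)⁺=40.3112, hold=40.0895 ⇒ V=40.3112 exercise | (k=7,j=2): S=65.0788, (K−S)⁺=28.5012, hold=28.2795 ⇒ V=28.5012 exercise | (k=7,j=3): S=79.5072, (K−S)⁺=14.0728, hold=13.8511 ⇒ V=14.0728 exercise | (k=7,j=4): S=97.1345, (K−S)⁺=0.0000, hold=2.9182 ⇒ V=2.9182 continue | (k=7,j=5): S=118.6698, (K−S)⁺=0.0000, hold=0.0000 ⇒ V=0.0000 continue | (k=7,j=6): S=144.9797, (K−S)⁺=0.0000, hold=0.0000 ⇒ V=0.0000 continue | (k=7,j=7): S=177.1226, (K−S)⁺=0.0000, hold=0.0000 ⇒ V=0.0000 continue  boundary S*=79.5072
step 6: (k=6,j=0): S=48.1936, (K−S)⁺=45.3864, hold=45.1647 ⇒ V=45.3864 exercise | (k=6,j=1): S=58.8785, (K−S)⁺=34.7015, hold=34.4799 ⇒ V=34.7015 exercise | (k=6,j=2): S=71.9322, (K−S)⁺=21.6478, hold=21.4262 ⇒ V=21.6478 exercise | (k=6,j=3): S=87.8800, (K−S)⁺=5.7000, hold=8.6219 ⇒ V=8.6219 continue | (k=6,j=4): S=107.3636, (K−S)⁺=0.0000, hold=1.4940 ⇒ V=1.4940 continue | (k=6,j=5): S=131.1667, (K−S)⁺=0.0000, hold=0.0000 ⇒ V=0.0000 continue | (k=6,j=6): S=160.2472, (K−S)⁺=0.0000, hold=0.0000 ⇒ V=0.0000 continue  boundary S*=71.9322
step 5: (k=5,j=0): S=53.2688, (K−S)⁺=40.3112, hold=40.0895 ⇒ V=40.3112 exercise | (k=5,j=1): S=65.0788, (K−S)⁺=28.5012, hold=28.2795 ⇒ V=28.5012 exercise | (k=5,j=2): S=79.5072, (K−S)⁺=14.0728, hold=15.2702 ⇒ V=15.2702 continue | (k=5,j=3): S=97.1345, (K−S)⁺=0.0000, hold=5.1396 ⇒ V=5.1396 continue | (k=5,j=4): S=118.6698, (K−S)⁺=0.0000, hold=0.7649 ⇒ V=0.7649 continue | (k=5,j=5): S=144.9797, (K−S)⁺=0.0000, hold=0.0000 ⇒ V=0.0000 continue  boundary S*=65.0788
step 4: (k=4,j=0): S=58.8785, (K−S)⁺=34.7015, hold=34.4799 ⇒ V=34.7015 exercise | (k=4,j=1): S=71.9322, (K−S)⁺=21.6478, hold=22.0077 ⇒ V=22.0077 continue | (k=4,j=2): S=87.8800, (K−S)⁺=5.7000, hold=10.3139 ⇒ V=10.3139 continue | (k=4,j=3): S=107.3636, (K−S)⁺=0.0000, hold=3.0027 ⇒ V=3.0027 continue | (k=4,j=4): S=131.1667, (K−S)⁺=0.0000, hold=0.3916 ⇒ V=0.3916 continue  boundary S*=58.8785
step 3: (k=3,j=0): S=65.0788, (K−S)⁺=28.5012, hold=28.4543 ⇒ V=28.5012 exercise | (k=3,j=1): S=79.5072, (K−S)⁺=14.0728, hold=16.2762 ⇒ V=16.2762 continue | (k=3,j=2): S=97.1345, (K−S)⁺=0.0000, hold=6.7386 ⇒ V=6.7386 continue | (k=3,j=3): S=118.6698, (K−S)⁺=0.0000, hold=1.7275 ⇒ V=1.7275 continue  boundary S*=65.0788
step 2: (k=2,j=0): S=71.9322, (K−S)⁺=21.6478, hold=22.4963 ⇒ V=22.4963 continue | (k=2,j=1): S=87.8800, (K−S)⁺=5.7000, hold=11.6055 ⇒ V=11.6055 continue | (k=2,j=2): S=107.3636, (K−S)⁺=0.0000, hold=4.2889 ⇒ V=4.2889 continue  boundary S*=-
step 1: (k=1,j=0): S=79.5072, (K−S)⁺=14.0728, hold=17.1536 ⇒ V=17.1536 continue | (k=1,j=1): S=97.1345, (K−S)⁺=0.0000, hold=8.0245 ⇒ V=8.0245 continue  boundary S*=-
step 0: (k=0,j=0): S=87.8800, (K−S)⁺=5.7000, hold=12.6792 ⇒ V=12.6792 continue  boundary S*=-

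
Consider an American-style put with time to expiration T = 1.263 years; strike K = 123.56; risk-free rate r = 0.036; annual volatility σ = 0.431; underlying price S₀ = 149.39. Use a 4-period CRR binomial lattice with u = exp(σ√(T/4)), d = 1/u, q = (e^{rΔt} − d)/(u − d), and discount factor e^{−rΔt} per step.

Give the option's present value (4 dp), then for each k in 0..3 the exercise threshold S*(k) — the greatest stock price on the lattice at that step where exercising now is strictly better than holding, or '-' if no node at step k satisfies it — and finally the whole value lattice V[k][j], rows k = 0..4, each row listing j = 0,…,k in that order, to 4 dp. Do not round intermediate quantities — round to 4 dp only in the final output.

price = 14.1518
boundary = - - - 72.2406
tree:
14.1518
22.5937 4.7147
34.9027 8.8820 0.0000
51.3194 16.7329 0.0000 0.0000
66.8576 31.5232 0.0000 0.0000 0.0000

params: Δt=0.31575 u=1.27403 d=0.78491 q=0.46312 e^(-rΔt)=0.98870
t_4 payoffs: 66.8576 31.5232 0.0000 0.0000 0.0000
t_3: node(3,0) S=72.2406 payoff=51.3194 vs cont=49.9228 → 51.3194 [stop]  node(3,1) S=117.2577 payoff=6.3023 vs cont=16.7329 → 16.7329 [wait]  node(3,2) S=190.3275 payoff=0.0000 vs cont=0.0000 → 0.0000 [wait]  node(3,3) S=308.9311 payoff=0.0000 vs cont=0.0000 → 0.0000 [wait]  ⇒ S*(3)=72.2406
t_2: node(2,0) S=92.0368 payoff=31.5232 vs cont=34.9027 → 34.9027 [wait]  node(2,1) S=149.3900 payoff=0.0000 vs cont=8.8820 → 8.8820 [wait]  node(2,2) S=242.4832 payoff=0.0000 vs cont=0.0000 → 0.0000 [wait]  ⇒ S*(2)=-
t_1: node(1,0) S=117.2577 payoff=6.3023 vs cont=22.5937 → 22.5937 [wait]  node(1,1) S=190.3275 payoff=0.0000 vs cont=4.7147 → 4.7147 [wait]  ⇒ S*(1)=-
t_0: node(0,0) S=149.3900 payoff=0.0000 vs cont=14.1518 → 14.1518 [wait]  ⇒ S*(0)=-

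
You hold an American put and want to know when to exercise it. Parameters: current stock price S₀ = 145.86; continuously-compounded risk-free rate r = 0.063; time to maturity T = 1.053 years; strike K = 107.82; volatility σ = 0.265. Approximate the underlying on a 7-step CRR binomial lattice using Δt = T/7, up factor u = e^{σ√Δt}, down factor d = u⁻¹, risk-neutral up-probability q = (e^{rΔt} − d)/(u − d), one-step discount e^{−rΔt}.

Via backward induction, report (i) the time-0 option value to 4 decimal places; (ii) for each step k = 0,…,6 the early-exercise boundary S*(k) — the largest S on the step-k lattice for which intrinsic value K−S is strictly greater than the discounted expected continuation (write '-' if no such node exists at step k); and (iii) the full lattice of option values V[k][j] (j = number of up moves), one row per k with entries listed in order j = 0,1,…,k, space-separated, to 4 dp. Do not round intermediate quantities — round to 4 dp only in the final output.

price = 1.2539
boundary = - - - - - 87.2471 96.6914
tree:
1.2539
2.3037 0.3101
4.1607 0.6355 0.0160
7.3476 1.3017 0.0337 0.0000
12.5791 2.6639 0.0709 0.0000 0.0000
20.5729 5.4471 0.1493 0.0000 0.0000 0.0000
29.0948 11.1286 0.3143 0.0000 0.0000 0.0000 0.0000
36.7843 20.5729 0.6619 0.0000 0.0000 0.0000 0.0000 0.0000

Δt=0.15043, u=1.10825, d=0.90232, q=0.52057, disc=e^(-rΔt)=0.99057
k=7 terminal: V=max(K-S,0) → 36.7843 20.5729 0.6619 0.0000 0.0000 0.0000 0.0000 0.0000
k=6: j=0 S=78.7252 intr=29.0948 cont=28.0778 V=29.0948[EX]; j=1 S=96.6914 intr=11.1286 cont=10.1116 V=11.1286[EX]; j=2 S=118.7578 intr=0.0000 cont=0.3143 V=0.3143[hold]; j=3 S=145.8600 intr=0.0000 cont=0.0000 V=0.0000[hold]; j=4 S=179.1473 intr=0.0000 cont=0.0000 V=0.0000[hold]; j=5 S=220.0312 intr=0.0000 cont=0.0000 V=0.0000[hold]; j=6 S=270.2455 intr=0.0000 cont=0.0000 V=0.0000[hold]  S*(6)=96.6914
k=5: j=0 S=87.2471 intr=20.5729 cont=19.5559 V=20.5729[EX]; j=1 S=107.1581 intr=0.6619 cont=5.4471 V=5.4471[hold]; j=2 S=131.6131 intr=0.0000 cont=0.1493 V=0.1493[hold]; j=3 S=161.6491 intr=0.0000 cont=0.0000 V=0.0000[hold]; j=4 S=198.5397 intr=0.0000 cont=0.0000 V=0.0000[hold]; j=5 S=243.8492 intr=0.0000 cont=0.0000 V=0.0000[hold]  S*(5)=87.2471
k=4: j=0 S=96.6914 intr=11.1286 cont=12.5791 V=12.5791[hold]; j=1 S=118.7578 intr=0.0000 cont=2.6639 V=2.6639[hold]; j=2 S=145.8600 intr=0.0000 cont=0.0709 V=0.0709[hold]; j=3 S=179.1473 intr=0.0000 cont=0.0000 V=0.0000[hold]; j=4 S=220.0312 intr=0.0000 cont=0.0000 V=0.0000[hold]  S*(4)=-
k=3: j=0 S=107.1581 intr=0.6619 cont=7.3476 V=7.3476[hold]; j=1 S=131.6131 intr=0.0000 cont=1.3017 V=1.3017[hold]; j=2 S=161.6491 intr=0.0000 cont=0.0337 V=0.0337[hold]; j=3 S=198.5397 intr=0.0000 cont=0.0000 V=0.0000[hold]  S*(3)=-
k=2: j=0 S=118.7578 intr=0.0000 cont=4.1607 V=4.1607[hold]; j=1 S=145.8600 intr=0.0000 cont=0.6355 V=0.6355[hold]; j=2 S=179.1473 intr=0.0000 cont=0.0160 V=0.0160[hold]  S*(2)=-
k=1: j=0 S=131.6131 intr=0.0000 cont=2.3037 V=2.3037[hold]; j=1 S=161.6491 intr=0.0000 cont=0.3101 V=0.3101[hold]  S*(1)=-
k=0: j=0 S=145.8600 intr=0.0000 cont=1.2539 V=1.2539[hold]  S*(0)=-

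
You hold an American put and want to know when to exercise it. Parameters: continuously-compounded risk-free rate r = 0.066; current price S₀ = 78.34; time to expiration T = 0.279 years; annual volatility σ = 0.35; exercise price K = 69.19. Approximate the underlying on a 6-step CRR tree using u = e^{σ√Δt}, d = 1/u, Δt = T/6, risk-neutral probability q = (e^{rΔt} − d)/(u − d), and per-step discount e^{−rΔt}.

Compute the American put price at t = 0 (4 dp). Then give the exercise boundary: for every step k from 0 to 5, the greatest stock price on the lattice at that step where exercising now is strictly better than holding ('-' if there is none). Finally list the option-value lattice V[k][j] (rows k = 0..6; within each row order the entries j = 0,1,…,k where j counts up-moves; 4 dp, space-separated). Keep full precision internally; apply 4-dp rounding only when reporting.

price = 1.7859
boundary = - - - - 57.9259 62.4670
tree:
1.7859
2.9567 0.6329
4.7808 1.1615 0.1114
7.4954 2.1115 0.2241 0.0000
11.2641 3.7950 0.4510 0.0000 0.0000
15.4751 6.7230 0.9075 0.0000 0.0000 0.0000
19.3799 11.2641 1.8260 0.0000 0.0000 0.0000 0.0000

Δt=0.04650  u=1.07839  d=0.92730  q=0.50148  discount=0.99694
step 6 (expiry): payoffs max(K−S,0) = 19.3799 11.2641 1.8260 0.0000 0.0000 0.0000 0.0000
step 5: (k=5,j=0): S=53.7149, (K−S)⁺=15.4751, hold=15.2631 ⇒ V=15.4751 exercise | (k=5,j=1): S=62.4670, (K−S)⁺=6.7230, hold=6.5110 ⇒ V=6.7230 exercise | (k=5,j=2): S=72.6450, (K−S)⁺=0.0000, hold=0.9075 ⇒ V=0.9075 continue | (k=5,j=3): S=84.4814, (K−S)⁺=0.0000, hold=0.0000 ⇒ V=0.0000 continue | (k=5,j=4): S=98.2464, (K−S)⁺=0.0000, hold=0.0000 ⇒ V=0.0000 continue | (k=5,j=5): S=114.2542, (K−S)⁺=0.0000, hold=0.0000 ⇒ V=0.0000 continue  boundary S*=62.4670
step 4: (k=4,j=0): S=57.9259, (K−S)⁺=11.2641, hold=11.0521 ⇒ V=11.2641 exercise | (k=4,j=1): S=67.3640, (K−S)⁺=1.8260, hold=3.7950 ⇒ V=3.7950 continue | (k=4,j=2): S=78.3400, (K−S)⁺=0.0000, hold=0.4510 ⇒ V=0.4510 continue | (k=4,j=3): S=91.1043, (K−S)⁺=0.0000, hold=0.0000 ⇒ V=0.0000 continue | (k=4,j=4): S=105.9484, (K−S)⁺=0.0000, hold=0.0000 ⇒ V=0.0000 continue  boundary S*=57.9259
step 3: (k=3,j=0): S=62.4670, (K−S)⁺=6.7230, hold=7.4954 ⇒ V=7.4954 continue | (k=3,j=1): S=72.6450, (K−S)⁺=0.0000, hold=2.1115 ⇒ V=2.1115 continue | (k=3,j=2): S=84.4814, (K−S)⁺=0.0000, hold=0.2241 ⇒ V=0.2241 continue | (k=3,j=3): S=98.2464, (K−S)⁺=0.0000, hold=0.0000 ⇒ V=0.0000 continue  boundary S*=-
step 2: (k=2,j=0): S=67.3640, (K−S)⁺=1.8260, hold=4.7808 ⇒ V=4.7808 continue | (k=2,j=1): S=78.3400, (K−S)⁺=0.0000, hold=1.1615 ⇒ V=1.1615 continue | (k=2,j=2): S=91.1043, (K−S)⁺=0.0000, hold=0.1114 ⇒ V=0.1114 continue  boundary S*=-
step 1: (k=1,j=0): S=72.6450, (K−S)⁺=0.0000, hold=2.9567 ⇒ V=2.9567 continue | (k=1,j=1): S=84.4814, (K−S)⁺=0.0000, hold=0.6329 ⇒ V=0.6329 continue  boundary S*=-
step 0: (k=0,j=0): S=78.3400, (K−S)⁺=0.0000, hold=1.7859 ⇒ V=1.7859 continue  boundary S*=-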